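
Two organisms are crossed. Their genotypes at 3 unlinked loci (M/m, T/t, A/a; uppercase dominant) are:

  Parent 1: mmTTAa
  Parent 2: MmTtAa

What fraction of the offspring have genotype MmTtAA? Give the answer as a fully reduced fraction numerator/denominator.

mmTTAa gametes: mTA×4, mTa×4
MmTtAa gametes: MTA×1, MTa×1, MtA×1, Mta×1, mTA×1, mTa×1, mtA×1, mta×1
mmTTAa×MmTtAa grid (8·8=64): MmTTAA=4 MmTTAa=8 MmTTaa=4 MmTtAA=4 MmTtAa=8 MmTtaa=4 mmTTAA=4 mmTTAa=8 mmTTaa=4 mmTtAA=4 mmTtAa=8 mmTtaa=4
MmTtAA hits 4/64; gcd=4; 4÷4/64÷4 = 1/16

P(MmTtAA) = 1/16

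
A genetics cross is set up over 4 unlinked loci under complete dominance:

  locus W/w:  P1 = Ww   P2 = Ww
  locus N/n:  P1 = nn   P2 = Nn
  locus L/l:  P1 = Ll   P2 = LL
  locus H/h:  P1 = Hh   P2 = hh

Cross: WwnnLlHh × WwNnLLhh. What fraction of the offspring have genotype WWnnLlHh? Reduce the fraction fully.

P(WWnnLlHh) = 1/32

WwnnLlHh gametes: WnLH×2, WnLh×2, WnlH×2, Wnlh×2, wnLH×2, wnLh×2, wnlH×2, wnlh×2
WwNnLLhh gametes: WNLh×4, WnLh×4, wNLh×4, wnLh×4
WwnnLlHh×WwNnLLhh grid (16·16=256): WWNnLLHh=8 WWNnLLhh=8 WWNnLlHh=8 WWNnLlhh=8 WWnnLLHh=8 WWnnLLhh=8 WWnnLlHh=8 WWnnLlhh=8 WwNnLLHh=16 WwNnLLhh=16 WwNnLlHh=16 WwNnLlhh=16 WwnnLLHh=16 WwnnLLhh=16 WwnnLlHh=16 WwnnLlhh=16 wwNnLLHh=8 wwNnLLhh=8 wwNnLlHh=8 wwNnLlhh=8 wwnnLLHh=8 wwnnLLhh=8 wwnnLlHh=8 wwnnLlhh=8
WWnnLlHh hits 8/256; gcd=8; 8÷8/256÷8 = 1/32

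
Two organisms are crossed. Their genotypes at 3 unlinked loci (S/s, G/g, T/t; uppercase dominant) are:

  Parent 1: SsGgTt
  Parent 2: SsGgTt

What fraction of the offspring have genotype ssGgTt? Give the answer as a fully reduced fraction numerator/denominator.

P(ssGgTt) = 1/16

SsGgTt gametes: SGT×1, SGt×1, SgT×1, Sgt×1, sGT×1, sGt×1, sgT×1, sgt×1
SsGgTt gametes: SGT×1, SGt×1, SgT×1, Sgt×1, sGT×1, sGt×1, sgT×1, sgt×1
SsGgTt×SsGgTt grid (8·8=64): SSGGTT=1 SSGGTt=2 SSGGtt=1 SSGgTT=2 SSGgTt=4 SSGgtt=2 SSggTT=1 SSggTt=2 SSggtt=1 SsGGTT=2 SsGGTt=4 SsGGtt=2 SsGgTT=4 SsGgTt=8 SsGgtt=4 SsggTT=2 SsggTt=4 Ssggtt=2 ssGGTT=1 ssGGTt=2 ssGGtt=1 ssGgTT=2 ssGgTt=4 ssGgtt=2 ssggTT=1 ssggTt=2 ssggtt=1
ssGgTt hits 4/64; gcd=4; 4÷4/64÷4 = 1/16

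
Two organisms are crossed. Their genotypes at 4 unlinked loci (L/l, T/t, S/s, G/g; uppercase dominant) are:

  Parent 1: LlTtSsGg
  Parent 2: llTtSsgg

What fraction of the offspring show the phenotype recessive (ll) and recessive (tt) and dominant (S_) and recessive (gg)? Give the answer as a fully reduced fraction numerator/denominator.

LlTtSsGg gametes: LTSG×1, LTSg×1, LTsG×1, LTsg×1, LtSG×1, LtSg×1, LtsG×1, Ltsg×1, lTSG×1, lTSg×1, lTsG×1, lTsg×1, ltSG×1, ltSg×1, ltsG×1, ltsg×1
llTtSsgg gametes: lTSg×4, lTsg×4, ltSg×4, ltsg×4
LlTtSsGg×llTtSsgg grid (16·16=256): LlTTSSGg=4 LlTTSSgg=4 LlTTSsGg=8 LlTTSsgg=8 LlTTssGg=4 LlTTssgg=4 LlTtSSGg=8 LlTtSSgg=8 LlTtSsGg=16 LlTtSsgg=16 LlTtssGg=8 LlTtssgg=8 LlttSSGg=4 LlttSSgg=4 LlttSsGg=8 LlttSsgg=8 LlttssGg=4 Llttssgg=4 llTTSSGg=4 llTTSSgg=4 llTTSsGg=8 llTTSsgg=8 llTTssGg=4 llTTssgg=4 llTtSSGg=8 llTtSSgg=8 llTtSsGg=16 llTtSsgg=16 llTtssGg=8 llTtssgg=8 llttSSGg=4 llttSSgg=4 llttSsGg=8 llttSsgg=8 llttssGg=4 llttssgg=4
ll tt S_ gg hits 12/256; gcd=4; 12÷4/256÷4 = 3/64

P(ll tt S_ gg) = 3/64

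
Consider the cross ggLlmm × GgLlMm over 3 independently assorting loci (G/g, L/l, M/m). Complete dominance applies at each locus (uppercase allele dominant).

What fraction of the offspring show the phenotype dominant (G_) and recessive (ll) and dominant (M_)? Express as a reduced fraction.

ggLlmm gametes: gLm×4, glm×4
GgLlMm gametes: GLM×1, GLm×1, GlM×1, Glm×1, gLM×1, gLm×1, glM×1, glm×1
ggLlmm×GgLlMm grid (8·8=64): GgLLMm=4 GgLLmm=4 GgLlMm=8 GgLlmm=8 GgllMm=4 Ggllmm=4 ggLLMm=4 ggLLmm=4 ggLlMm=8 ggLlmm=8 ggllMm=4 ggllmm=4
G_ ll M_ hits 4/64; gcd=4; 4÷4/64÷4 = 1/16

P(G_ ll M_) = 1/16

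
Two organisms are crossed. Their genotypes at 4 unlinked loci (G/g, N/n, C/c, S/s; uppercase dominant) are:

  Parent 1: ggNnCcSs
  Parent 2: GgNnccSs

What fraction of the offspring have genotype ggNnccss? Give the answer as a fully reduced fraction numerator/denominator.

P(ggNnccss) = 1/32

ggNnCcSs gametes: gNCS×2, gNCs×2, gNcS×2, gNcs×2, gnCS×2, gnCs×2, gncS×2, gncs×2
GgNnccSs gametes: GNcS×2, GNcs×2, GncS×2, Gncs×2, gNcS×2, gNcs×2, gncS×2, gncs×2
ggNnCcSs×GgNnccSs grid (16·16=256): GgNNCcSS=4 GgNNCcSs=8 GgNNCcss=4 GgNNccSS=4 GgNNccSs=8 GgNNccss=4 GgNnCcSS=8 GgNnCcSs=16 GgNnCcss=8 GgNnccSS=8 GgNnccSs=16 GgNnccss=8 GgnnCcSS=4 GgnnCcSs=8 GgnnCcss=4 GgnnccSS=4 GgnnccSs=8 Ggnnccss=4 ggNNCcSS=4 ggNNCcSs=8 ggNNCcss=4 ggNNccSS=4 ggNNccSs=8 ggNNccss=4 ggNnCcSS=8 ggNnCcSs=16 ggNnCcss=8 ggNnccSS=8 ggNnccSs=16 ggNnccss=8 ggnnCcSS=4 ggnnCcSs=8 ggnnCcss=4 ggnnccSS=4 ggnnccSs=8 ggnnccss=4
ggNnccss hits 8/256; gcd=8; 8÷8/256÷8 = 1/32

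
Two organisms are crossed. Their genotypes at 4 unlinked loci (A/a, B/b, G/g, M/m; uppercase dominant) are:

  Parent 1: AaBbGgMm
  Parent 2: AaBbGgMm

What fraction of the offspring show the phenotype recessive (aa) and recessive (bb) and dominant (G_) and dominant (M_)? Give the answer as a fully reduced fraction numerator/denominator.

P(aa bb G_ M_) = 9/256

AaBbGgMm gametes: ABGM×1, ABGm×1, ABgM×1, ABgm×1, AbGM×1, AbGm×1, AbgM×1, Abgm×1, aBGM×1, aBGm×1, aBgM×1, aBgm×1, abGM×1, abGm×1, abgM×1, abgm×1
AaBbGgMm gametes: ABGM×1, ABGm×1, ABgM×1, ABgm×1, AbGM×1, AbGm×1, AbgM×1, Abgm×1, aBGM×1, aBGm×1, aBgM×1, aBgm×1, abGM×1, abGm×1, abgM×1, abgm×1
AaBbGgMm×AaBbGgMm grid (16·16=256): AABBGGMM=1 AABBGGMm=2 AABBGGmm=1 AABBGgMM=2 AABBGgMm=4 AABBGgmm=2 AABBggMM=1 AABBggMm=2 AABBggmm=1 AABbGGMM=2 AABbGGMm=4 AABbGGmm=2 AABbGgMM=4 AABbGgMm=8 AABbGgmm=4 AABbggMM=2 AABbggMm=4 AABbggmm=2 AAbbGGMM=1 AAbbGGMm=2 AAbbGGmm=1 AAbbGgMM=2 AAbbGgMm=4 AAbbGgmm=2 AAbbggMM=1 AAbbggMm=2 AAbbggmm=1 AaBBGGMM=2 AaBBGGMm=4 AaBBGGmm=2 AaBBGgMM=4 AaBBGgMm=8 AaBBGgmm=4 AaBBggMM=2 AaBBggMm=4 AaBBggmm=2 AaBbGGMM=4 AaBbGGMm=8 AaBbGGmm=4 AaBbGgMM=8 AaBbGgMm=16 AaBbGgmm=8 AaBbggMM=4 AaBbggMm=8 AaBbggmm=4 AabbGGMM=2 AabbGGMm=4 AabbGGmm=2 AabbGgMM=4 AabbGgMm=8 AabbGgmm=4 AabbggMM=2 AabbggMm=4 Aabbggmm=2 aaBBGGMM=1 aaBBGGMm=2 aaBBGGmm=1 aaBBGgMM=2 aaBBGgMm=4 aaBBGgmm=2 aaBBggMM=1 aaBBggMm=2 aaBBggmm=1 aaBbGGMM=2 aaBbGGMm=4 aaBbGGmm=2 aaBbGgMM=4 aaBbGgMm=8 aaBbGgmm=4 aaBbggMM=2 aaBbggMm=4 aaBbggmm=2 aabbGGMM=1 aabbGGMm=2 aabbGGmm=1 aabbGgMM=2 aabbGgMm=4 aabbGgmm=2 aabbggMM=1 aabbggMm=2 aabbggmm=1
aa bb G_ M_ hits 9/256; gcd=1; 9÷1/256÷1 = 9/256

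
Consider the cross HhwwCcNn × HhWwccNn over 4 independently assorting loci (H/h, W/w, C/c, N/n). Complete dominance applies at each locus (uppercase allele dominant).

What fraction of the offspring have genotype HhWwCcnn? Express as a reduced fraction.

P(HhWwCcnn) = 1/32

HhwwCcNn gametes: HwCN×2, HwCn×2, HwcN×2, Hwcn×2, hwCN×2, hwCn×2, hwcN×2, hwcn×2
HhWwccNn gametes: HWcN×2, HWcn×2, HwcN×2, Hwcn×2, hWcN×2, hWcn×2, hwcN×2, hwcn×2
HhwwCcNn×HhWwccNn grid (16·16=256): HHWwCcNN=4 HHWwCcNn=8 HHWwCcnn=4 HHWwccNN=4 HHWwccNn=8 HHWwccnn=4 HHwwCcNN=4 HHwwCcNn=8 HHwwCcnn=4 HHwwccNN=4 HHwwccNn=8 HHwwccnn=4 HhWwCcNN=8 HhWwCcNn=16 HhWwCcnn=8 HhWwccNN=8 HhWwccNn=16 HhWwccnn=8 HhwwCcNN=8 HhwwCcNn=16 HhwwCcnn=8 HhwwccNN=8 HhwwccNn=16 Hhwwccnn=8 hhWwCcNN=4 hhWwCcNn=8 hhWwCcnn=4 hhWwccNN=4 hhWwccNn=8 hhWwccnn=4 hhwwCcNN=4 hhwwCcNn=8 hhwwCcnn=4 hhwwccNN=4 hhwwccNn=8 hhwwccnn=4
HhWwCcnn hits 8/256; gcd=8; 8÷8/256÷8 = 1/32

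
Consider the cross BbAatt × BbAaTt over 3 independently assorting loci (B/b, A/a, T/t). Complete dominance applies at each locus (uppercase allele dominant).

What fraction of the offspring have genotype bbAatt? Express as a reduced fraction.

P(bbAatt) = 1/16

BbAatt gametes: BAt×2, Bat×2, bAt×2, bat×2
BbAaTt gametes: BAT×1, BAt×1, BaT×1, Bat×1, bAT×1, bAt×1, baT×1, bat×1
BbAatt×BbAaTt grid (8·8=64): BBAATt=2 BBAAtt=2 BBAaTt=4 BBAatt=4 BBaaTt=2 BBaatt=2 BbAATt=4 BbAAtt=4 BbAaTt=8 BbAatt=8 BbaaTt=4 Bbaatt=4 bbAATt=2 bbAAtt=2 bbAaTt=4 bbAatt=4 bbaaTt=2 bbaatt=2
bbAatt hits 4/64; gcd=4; 4÷4/64÷4 = 1/16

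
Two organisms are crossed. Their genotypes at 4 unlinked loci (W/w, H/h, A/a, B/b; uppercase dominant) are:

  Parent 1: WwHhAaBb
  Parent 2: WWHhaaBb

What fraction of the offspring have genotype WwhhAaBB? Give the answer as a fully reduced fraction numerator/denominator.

WwHhAaBb gametes: WHAB×1, WHAb×1, WHaB×1, WHab×1, WhAB×1, WhAb×1, WhaB×1, Whab×1, wHAB×1, wHAb×1, wHaB×1, wHab×1, whAB×1, whAb×1, whaB×1, whab×1
WWHhaaBb gametes: WHaB×4, WHab×4, WhaB×4, Whab×4
WwHhAaBb×WWHhaaBb grid (16·16=256): WWHHAaBB=4 WWHHAaBb=8 WWHHAabb=4 WWHHaaBB=4 WWHHaaBb=8 WWHHaabb=4 WWHhAaBB=8 WWHhAaBb=16 WWHhAabb=8 WWHhaaBB=8 WWHhaaBb=16 WWHhaabb=8 WWhhAaBB=4 WWhhAaBb=8 WWhhAabb=4 WWhhaaBB=4 WWhhaaBb=8 WWhhaabb=4 WwHHAaBB=4 WwHHAaBb=8 WwHHAabb=4 WwHHaaBB=4 WwHHaaBb=8 WwHHaabb=4 WwHhAaBB=8 WwHhAaBb=16 WwHhAabb=8 WwHhaaBB=8 WwHhaaBb=16 WwHhaabb=8 WwhhAaBB=4 WwhhAaBb=8 WwhhAabb=4 WwhhaaBB=4 WwhhaaBb=8 Wwhhaabb=4
WwhhAaBB hits 4/256; gcd=4; 4÷4/256÷4 = 1/64

P(WwhhAaBB) = 1/64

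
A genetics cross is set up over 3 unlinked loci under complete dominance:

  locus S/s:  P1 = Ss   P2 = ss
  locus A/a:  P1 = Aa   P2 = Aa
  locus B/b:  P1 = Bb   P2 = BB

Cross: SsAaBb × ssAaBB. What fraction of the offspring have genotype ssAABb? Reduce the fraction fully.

SsAaBb gametes: SAB×1, SAb×1, SaB×1, Sab×1, sAB×1, sAb×1, saB×1, sab×1
ssAaBB gametes: sAB×4, saB×4
SsAaBb×ssAaBB grid (8·8=64): SsAABB=4 SsAABb=4 SsAaBB=8 SsAaBb=8 SsaaBB=4 SsaaBb=4 ssAABB=4 ssAABb=4 ssAaBB=8 ssAaBb=8 ssaaBB=4 ssaaBb=4
ssAABb hits 4/64; gcd=4; 4÷4/64÷4 = 1/16

P(ssAABb) = 1/16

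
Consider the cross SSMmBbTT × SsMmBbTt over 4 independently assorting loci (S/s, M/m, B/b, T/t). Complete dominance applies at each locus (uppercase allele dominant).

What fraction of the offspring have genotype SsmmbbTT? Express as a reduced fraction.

SSMmBbTT gametes: SMBT×4, SMbT×4, SmBT×4, SmbT×4
SsMmBbTt gametes: SMBT×1, SMBt×1, SMbT×1, SMbt×1, SmBT×1, SmBt×1, SmbT×1, Smbt×1, sMBT×1, sMBt×1, sMbT×1, sMbt×1, smBT×1, smBt×1, smbT×1, smbt×1
SSMmBbTT×SsMmBbTt grid (16·16=256): SSMMBBTT=4 SSMMBBTt=4 SSMMBbTT=8 SSMMBbTt=8 SSMMbbTT=4 SSMMbbTt=4 SSMmBBTT=8 SSMmBBTt=8 SSMmBbTT=16 SSMmBbTt=16 SSMmbbTT=8 SSMmbbTt=8 SSmmBBTT=4 SSmmBBTt=4 SSmmBbTT=8 SSmmBbTt=8 SSmmbbTT=4 SSmmbbTt=4 SsMMBBTT=4 SsMMBBTt=4 SsMMBbTT=8 SsMMBbTt=8 SsMMbbTT=4 SsMMbbTt=4 SsMmBBTT=8 SsMmBBTt=8 SsMmBbTT=16 SsMmBbTt=16 SsMmbbTT=8 SsMmbbTt=8 SsmmBBTT=4 SsmmBBTt=4 SsmmBbTT=8 SsmmBbTt=8 SsmmbbTT=4 SsmmbbTt=4
SsmmbbTT hits 4/256; gcd=4; 4÷4/256÷4 = 1/64

P(SsmmbbTT) = 1/64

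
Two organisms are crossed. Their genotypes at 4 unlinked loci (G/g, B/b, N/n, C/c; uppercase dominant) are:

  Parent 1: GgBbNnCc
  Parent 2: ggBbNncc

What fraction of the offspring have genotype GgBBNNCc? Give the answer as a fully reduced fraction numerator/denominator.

P(GgBBNNCc) = 1/64

GgBbNnCc gametes: GBNC×1, GBNc×1, GBnC×1, GBnc×1, GbNC×1, GbNc×1, GbnC×1, Gbnc×1, gBNC×1, gBNc×1, gBnC×1, gBnc×1, gbNC×1, gbNc×1, gbnC×1, gbnc×1
ggBbNncc gametes: gBNc×4, gBnc×4, gbNc×4, gbnc×4
GgBbNnCc×ggBbNncc grid (16·16=256): GgBBNNCc=4 GgBBNNcc=4 GgBBNnCc=8 GgBBNncc=8 GgBBnnCc=4 GgBBnncc=4 GgBbNNCc=8 GgBbNNcc=8 GgBbNnCc=16 GgBbNncc=16 GgBbnnCc=8 GgBbnncc=8 GgbbNNCc=4 GgbbNNcc=4 GgbbNnCc=8 GgbbNncc=8 GgbbnnCc=4 Ggbbnncc=4 ggBBNNCc=4 ggBBNNcc=4 ggBBNnCc=8 ggBBNncc=8 ggBBnnCc=4 ggBBnncc=4 ggBbNNCc=8 ggBbNNcc=8 ggBbNnCc=16 ggBbNncc=16 ggBbnnCc=8 ggBbnncc=8 ggbbNNCc=4 ggbbNNcc=4 ggbbNnCc=8 ggbbNncc=8 ggbbnnCc=4 ggbbnncc=4
GgBBNNCc hits 4/256; gcd=4; 4÷4/256÷4 = 1/64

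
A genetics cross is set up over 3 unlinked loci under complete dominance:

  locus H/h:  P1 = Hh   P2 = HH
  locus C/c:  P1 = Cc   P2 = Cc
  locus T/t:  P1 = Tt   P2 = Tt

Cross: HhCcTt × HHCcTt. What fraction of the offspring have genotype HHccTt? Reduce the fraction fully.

P(HHccTt) = 1/16

HhCcTt gametes: HCT×1, HCt×1, HcT×1, Hct×1, hCT×1, hCt×1, hcT×1, hct×1
HHCcTt gametes: HCT×2, HCt×2, HcT×2, Hct×2
HhCcTt×HHCcTt grid (8·8=64): HHCCTT=2 HHCCTt=4 HHCCtt=2 HHCcTT=4 HHCcTt=8 HHCctt=4 HHccTT=2 HHccTt=4 HHcctt=2 HhCCTT=2 HhCCTt=4 HhCCtt=2 HhCcTT=4 HhCcTt=8 HhCctt=4 HhccTT=2 HhccTt=4 Hhcctt=2
HHccTt hits 4/64; gcd=4; 4÷4/64÷4 = 1/16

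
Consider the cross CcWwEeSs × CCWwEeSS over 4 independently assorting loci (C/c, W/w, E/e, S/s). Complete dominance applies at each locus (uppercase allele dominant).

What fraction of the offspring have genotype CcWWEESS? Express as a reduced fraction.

CcWwEeSs gametes: CWES×1, CWEs×1, CWeS×1, CWes×1, CwES×1, CwEs×1, CweS×1, Cwes×1, cWES×1, cWEs×1, cWeS×1, cWes×1, cwES×1, cwEs×1, cweS×1, cwes×1
CCWwEeSS gametes: CWES×4, CWeS×4, CwES×4, CweS×4
CcWwEeSs×CCWwEeSS grid (16·16=256): CCWWEESS=4 CCWWEESs=4 CCWWEeSS=8 CCWWEeSs=8 CCWWeeSS=4 CCWWeeSs=4 CCWwEESS=8 CCWwEESs=8 CCWwEeSS=16 CCWwEeSs=16 CCWweeSS=8 CCWweeSs=8 CCwwEESS=4 CCwwEESs=4 CCwwEeSS=8 CCwwEeSs=8 CCwweeSS=4 CCwweeSs=4 CcWWEESS=4 CcWWEESs=4 CcWWEeSS=8 CcWWEeSs=8 CcWWeeSS=4 CcWWeeSs=4 CcWwEESS=8 CcWwEESs=8 CcWwEeSS=16 CcWwEeSs=16 CcWweeSS=8 CcWweeSs=8 CcwwEESS=4 CcwwEESs=4 CcwwEeSS=8 CcwwEeSs=8 CcwweeSS=4 CcwweeSs=4
CcWWEESS hits 4/256; gcd=4; 4÷4/256÷4 = 1/64

P(CcWWEESS) = 1/64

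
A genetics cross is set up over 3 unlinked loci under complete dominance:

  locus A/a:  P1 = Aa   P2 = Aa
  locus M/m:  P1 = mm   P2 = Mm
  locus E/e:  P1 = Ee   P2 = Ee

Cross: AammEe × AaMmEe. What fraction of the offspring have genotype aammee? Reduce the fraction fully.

AammEe gametes: AmE×2, Ame×2, amE×2, ame×2
AaMmEe gametes: AME×1, AMe×1, AmE×1, Ame×1, aME×1, aMe×1, amE×1, ame×1
AammEe×AaMmEe grid (8·8=64): AAMmEE=2 AAMmEe=4 AAMmee=2 AAmmEE=2 AAmmEe=4 AAmmee=2 AaMmEE=4 AaMmEe=8 AaMmee=4 AammEE=4 AammEe=8 Aammee=4 aaMmEE=2 aaMmEe=4 aaMmee=2 aammEE=2 aammEe=4 aammee=2
aammee hits 2/64; gcd=2; 2÷2/64÷2 = 1/32

P(aammee) = 1/32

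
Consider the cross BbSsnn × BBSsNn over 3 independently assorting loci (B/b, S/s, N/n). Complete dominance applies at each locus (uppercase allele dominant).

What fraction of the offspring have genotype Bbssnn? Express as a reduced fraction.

BbSsnn gametes: BSn×2, Bsn×2, bSn×2, bsn×2
BBSsNn gametes: BSN×2, BSn×2, BsN×2, Bsn×2
BbSsnn×BBSsNn grid (8·8=64): BBSSNn=4 BBSSnn=4 BBSsNn=8 BBSsnn=8 BBssNn=4 BBssnn=4 BbSSNn=4 BbSSnn=4 BbSsNn=8 BbSsnn=8 BbssNn=4 Bbssnn=4
Bbssnn hits 4/64; gcd=4; 4÷4/64÷4 = 1/16

P(Bbssnn) = 1/16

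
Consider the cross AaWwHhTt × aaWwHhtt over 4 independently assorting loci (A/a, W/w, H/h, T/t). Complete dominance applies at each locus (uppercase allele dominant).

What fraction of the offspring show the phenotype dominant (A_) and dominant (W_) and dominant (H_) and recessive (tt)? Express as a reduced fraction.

P(A_ W_ H_ tt) = 9/64

AaWwHhTt gametes: AWHT×1, AWHt×1, AWhT×1, AWht×1, AwHT×1, AwHt×1, AwhT×1, Awht×1, aWHT×1, aWHt×1, aWhT×1, aWht×1, awHT×1, awHt×1, awhT×1, awht×1
aaWwHhtt gametes: aWHt×4, aWht×4, awHt×4, awht×4
AaWwHhTt×aaWwHhtt grid (16·16=256): AaWWHHTt=4 AaWWHHtt=4 AaWWHhTt=8 AaWWHhtt=8 AaWWhhTt=4 AaWWhhtt=4 AaWwHHTt=8 AaWwHHtt=8 AaWwHhTt=16 AaWwHhtt=16 AaWwhhTt=8 AaWwhhtt=8 AawwHHTt=4 AawwHHtt=4 AawwHhTt=8 AawwHhtt=8 AawwhhTt=4 Aawwhhtt=4 aaWWHHTt=4 aaWWHHtt=4 aaWWHhTt=8 aaWWHhtt=8 aaWWhhTt=4 aaWWhhtt=4 aaWwHHTt=8 aaWwHHtt=8 aaWwHhTt=16 aaWwHhtt=16 aaWwhhTt=8 aaWwhhtt=8 aawwHHTt=4 aawwHHtt=4 aawwHhTt=8 aawwHhtt=8 aawwhhTt=4 aawwhhtt=4
A_ W_ H_ tt hits 36/256; gcd=4; 36÷4/256÷4 = 9/64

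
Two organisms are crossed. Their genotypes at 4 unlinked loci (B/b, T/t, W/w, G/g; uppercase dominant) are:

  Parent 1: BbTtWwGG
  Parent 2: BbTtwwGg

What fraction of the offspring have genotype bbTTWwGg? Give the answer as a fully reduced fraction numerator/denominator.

P(bbTTWwGg) = 1/64

BbTtWwGG gametes: BTWG×2, BTwG×2, BtWG×2, BtwG×2, bTWG×2, bTwG×2, btWG×2, btwG×2
BbTtwwGg gametes: BTwG×2, BTwg×2, BtwG×2, Btwg×2, bTwG×2, bTwg×2, btwG×2, btwg×2
BbTtWwGG×BbTtwwGg grid (16·16=256): BBTTWwGG=4 BBTTWwGg=4 BBTTwwGG=4 BBTTwwGg=4 BBTtWwGG=8 BBTtWwGg=8 BBTtwwGG=8 BBTtwwGg=8 BBttWwGG=4 BBttWwGg=4 BBttwwGG=4 BBttwwGg=4 BbTTWwGG=8 BbTTWwGg=8 BbTTwwGG=8 BbTTwwGg=8 BbTtWwGG=16 BbTtWwGg=16 BbTtwwGG=16 BbTtwwGg=16 BbttWwGG=8 BbttWwGg=8 BbttwwGG=8 BbttwwGg=8 bbTTWwGG=4 bbTTWwGg=4 bbTTwwGG=4 bbTTwwGg=4 bbTtWwGG=8 bbTtWwGg=8 bbTtwwGG=8 bbTtwwGg=8 bbttWwGG=4 bbttWwGg=4 bbttwwGG=4 bbttwwGg=4
bbTTWwGg hits 4/256; gcd=4; 4÷4/256÷4 = 1/64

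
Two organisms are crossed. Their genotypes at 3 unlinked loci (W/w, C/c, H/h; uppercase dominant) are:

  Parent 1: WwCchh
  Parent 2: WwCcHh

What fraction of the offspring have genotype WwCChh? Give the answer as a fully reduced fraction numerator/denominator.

WwCchh gametes: WCh×2, Wch×2, wCh×2, wch×2
WwCcHh gametes: WCH×1, WCh×1, WcH×1, Wch×1, wCH×1, wCh×1, wcH×1, wch×1
WwCchh×WwCcHh grid (8·8=64): WWCCHh=2 WWCChh=2 WWCcHh=4 WWCchh=4 WWccHh=2 WWcchh=2 WwCCHh=4 WwCChh=4 WwCcHh=8 WwCchh=8 WwccHh=4 Wwcchh=4 wwCCHh=2 wwCChh=2 wwCcHh=4 wwCchh=4 wwccHh=2 wwcchh=2
WwCChh hits 4/64; gcd=4; 4÷4/64÷4 = 1/16

P(WwCChh) = 1/16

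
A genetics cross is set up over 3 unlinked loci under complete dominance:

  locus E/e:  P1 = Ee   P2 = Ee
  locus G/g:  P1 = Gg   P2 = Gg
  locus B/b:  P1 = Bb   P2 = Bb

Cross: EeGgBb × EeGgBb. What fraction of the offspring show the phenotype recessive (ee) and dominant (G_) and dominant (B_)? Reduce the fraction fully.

P(ee G_ B_) = 9/64

EeGgBb gametes: EGB×1, EGb×1, EgB×1, Egb×1, eGB×1, eGb×1, egB×1, egb×1
EeGgBb gametes: EGB×1, EGb×1, EgB×1, Egb×1, eGB×1, eGb×1, egB×1, egb×1
EeGgBb×EeGgBb grid (8·8=64): EEGGBB=1 EEGGBb=2 EEGGbb=1 EEGgBB=2 EEGgBb=4 EEGgbb=2 EEggBB=1 EEggBb=2 EEggbb=1 EeGGBB=2 EeGGBb=4 EeGGbb=2 EeGgBB=4 EeGgBb=8 EeGgbb=4 EeggBB=2 EeggBb=4 Eeggbb=2 eeGGBB=1 eeGGBb=2 eeGGbb=1 eeGgBB=2 eeGgBb=4 eeGgbb=2 eeggBB=1 eeggBb=2 eeggbb=1
ee G_ B_ hits 9/64; gcd=1; 9÷1/64÷1 = 9/64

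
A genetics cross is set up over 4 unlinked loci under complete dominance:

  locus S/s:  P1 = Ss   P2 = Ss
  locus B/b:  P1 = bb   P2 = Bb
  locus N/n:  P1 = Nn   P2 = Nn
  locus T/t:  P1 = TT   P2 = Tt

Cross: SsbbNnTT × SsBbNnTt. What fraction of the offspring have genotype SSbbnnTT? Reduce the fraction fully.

P(SSbbnnTT) = 1/64

SsbbNnTT gametes: SbNT×4, SbnT×4, sbNT×4, sbnT×4
SsBbNnTt gametes: SBNT×1, SBNt×1, SBnT×1, SBnt×1, SbNT×1, SbNt×1, SbnT×1, Sbnt×1, sBNT×1, sBNt×1, sBnT×1, sBnt×1, sbNT×1, sbNt×1, sbnT×1, sbnt×1
SsbbNnTT×SsBbNnTt grid (16·16=256): SSBbNNTT=4 SSBbNNTt=4 SSBbNnTT=8 SSBbNnTt=8 SSBbnnTT=4 SSBbnnTt=4 SSbbNNTT=4 SSbbNNTt=4 SSbbNnTT=8 SSbbNnTt=8 SSbbnnTT=4 SSbbnnTt=4 SsBbNNTT=8 SsBbNNTt=8 SsBbNnTT=16 SsBbNnTt=16 SsBbnnTT=8 SsBbnnTt=8 SsbbNNTT=8 SsbbNNTt=8 SsbbNnTT=16 SsbbNnTt=16 SsbbnnTT=8 SsbbnnTt=8 ssBbNNTT=4 ssBbNNTt=4 ssBbNnTT=8 ssBbNnTt=8 ssBbnnTT=4 ssBbnnTt=4 ssbbNNTT=4 ssbbNNTt=4 ssbbNnTT=8 ssbbNnTt=8 ssbbnnTT=4 ssbbnnTt=4
SSbbnnTT hits 4/256; gcd=4; 4÷4/256÷4 = 1/64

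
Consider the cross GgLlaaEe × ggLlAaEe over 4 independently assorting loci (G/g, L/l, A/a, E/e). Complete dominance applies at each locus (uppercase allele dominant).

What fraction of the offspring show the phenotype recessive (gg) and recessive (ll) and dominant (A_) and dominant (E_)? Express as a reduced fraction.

P(gg ll A_ E_) = 3/64

GgLlaaEe gametes: GLaE×2, GLae×2, GlaE×2, Glae×2, gLaE×2, gLae×2, glaE×2, glae×2
ggLlAaEe gametes: gLAE×2, gLAe×2, gLaE×2, gLae×2, glAE×2, glAe×2, glaE×2, glae×2
GgLlaaEe×ggLlAaEe grid (16·16=256): GgLLAaEE=4 GgLLAaEe=8 GgLLAaee=4 GgLLaaEE=4 GgLLaaEe=8 GgLLaaee=4 GgLlAaEE=8 GgLlAaEe=16 GgLlAaee=8 GgLlaaEE=8 GgLlaaEe=16 GgLlaaee=8 GgllAaEE=4 GgllAaEe=8 GgllAaee=4 GgllaaEE=4 GgllaaEe=8 Ggllaaee=4 ggLLAaEE=4 ggLLAaEe=8 ggLLAaee=4 ggLLaaEE=4 ggLLaaEe=8 ggLLaaee=4 ggLlAaEE=8 ggLlAaEe=16 ggLlAaee=8 ggLlaaEE=8 ggLlaaEe=16 ggLlaaee=8 ggllAaEE=4 ggllAaEe=8 ggllAaee=4 ggllaaEE=4 ggllaaEe=8 ggllaaee=4
gg ll A_ E_ hits 12/256; gcd=4; 12÷4/256÷4 = 3/64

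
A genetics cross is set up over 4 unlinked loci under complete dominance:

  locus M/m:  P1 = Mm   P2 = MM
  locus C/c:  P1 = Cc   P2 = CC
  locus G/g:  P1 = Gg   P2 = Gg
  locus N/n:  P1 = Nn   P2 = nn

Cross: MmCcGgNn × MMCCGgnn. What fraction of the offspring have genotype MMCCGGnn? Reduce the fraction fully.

MmCcGgNn gametes: MCGN×1, MCGn×1, MCgN×1, MCgn×1, McGN×1, McGn×1, McgN×1, Mcgn×1, mCGN×1, mCGn×1, mCgN×1, mCgn×1, mcGN×1, mcGn×1, mcgN×1, mcgn×1
MMCCGgnn gametes: MCGn×8, MCgn×8
MmCcGgNn×MMCCGgnn grid (16·16=256): MMCCGGNn=8 MMCCGGnn=8 MMCCGgNn=16 MMCCGgnn=16 MMCCggNn=8 MMCCggnn=8 MMCcGGNn=8 MMCcGGnn=8 MMCcGgNn=16 MMCcGgnn=16 MMCcggNn=8 MMCcggnn=8 MmCCGGNn=8 MmCCGGnn=8 MmCCGgNn=16 MmCCGgnn=16 MmCCggNn=8 MmCCggnn=8 MmCcGGNn=8 MmCcGGnn=8 MmCcGgNn=16 MmCcGgnn=16 MmCcggNn=8 MmCcggnn=8
MMCCGGnn hits 8/256; gcd=8; 8÷8/256÷8 = 1/32

P(MMCCGGnn) = 1/32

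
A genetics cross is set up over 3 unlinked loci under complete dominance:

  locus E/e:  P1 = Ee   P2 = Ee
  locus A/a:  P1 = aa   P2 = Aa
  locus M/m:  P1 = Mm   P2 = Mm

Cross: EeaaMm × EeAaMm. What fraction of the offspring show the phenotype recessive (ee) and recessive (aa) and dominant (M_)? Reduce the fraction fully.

P(ee aa M_) = 3/32

EeaaMm gametes: EaM×2, Eam×2, eaM×2, eam×2
EeAaMm gametes: EAM×1, EAm×1, EaM×1, Eam×1, eAM×1, eAm×1, eaM×1, eam×1
EeaaMm×EeAaMm grid (8·8=64): EEAaMM=2 EEAaMm=4 EEAamm=2 EEaaMM=2 EEaaMm=4 EEaamm=2 EeAaMM=4 EeAaMm=8 EeAamm=4 EeaaMM=4 EeaaMm=8 Eeaamm=4 eeAaMM=2 eeAaMm=4 eeAamm=2 eeaaMM=2 eeaaMm=4 eeaamm=2
ee aa M_ hits 6/64; gcd=2; 6÷2/64÷2 = 3/32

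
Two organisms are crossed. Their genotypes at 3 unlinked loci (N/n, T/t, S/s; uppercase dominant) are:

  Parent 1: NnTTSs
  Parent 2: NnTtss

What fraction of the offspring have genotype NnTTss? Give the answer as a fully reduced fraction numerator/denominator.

NnTTSs gametes: NTS×2, NTs×2, nTS×2, nTs×2
NnTtss gametes: NTs×2, Nts×2, nTs×2, nts×2
NnTTSs×NnTtss grid (8·8=64): NNTTSs=4 NNTTss=4 NNTtSs=4 NNTtss=4 NnTTSs=8 NnTTss=8 NnTtSs=8 NnTtss=8 nnTTSs=4 nnTTss=4 nnTtSs=4 nnTtss=4
NnTTss hits 8/64; gcd=8; 8÷8/64÷8 = 1/8

P(NnTTss) = 1/8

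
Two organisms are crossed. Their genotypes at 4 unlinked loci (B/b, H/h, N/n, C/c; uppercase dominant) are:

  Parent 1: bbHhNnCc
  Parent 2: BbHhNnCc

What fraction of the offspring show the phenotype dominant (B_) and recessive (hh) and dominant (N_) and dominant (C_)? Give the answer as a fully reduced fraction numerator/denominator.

bbHhNnCc gametes: bHNC×2, bHNc×2, bHnC×2, bHnc×2, bhNC×2, bhNc×2, bhnC×2, bhnc×2
BbHhNnCc gametes: BHNC×1, BHNc×1, BHnC×1, BHnc×1, BhNC×1, BhNc×1, BhnC×1, Bhnc×1, bHNC×1, bHNc×1, bHnC×1, bHnc×1, bhNC×1, bhNc×1, bhnC×1, bhnc×1
bbHhNnCc×BbHhNnCc grid (16·16=256): BbHHNNCC=2 BbHHNNCc=4 BbHHNNcc=2 BbHHNnCC=4 BbHHNnCc=8 BbHHNncc=4 BbHHnnCC=2 BbHHnnCc=4 BbHHnncc=2 BbHhNNCC=4 BbHhNNCc=8 BbHhNNcc=4 BbHhNnCC=8 BbHhNnCc=16 BbHhNncc=8 BbHhnnCC=4 BbHhnnCc=8 BbHhnncc=4 BbhhNNCC=2 BbhhNNCc=4 BbhhNNcc=2 BbhhNnCC=4 BbhhNnCc=8 BbhhNncc=4 BbhhnnCC=2 BbhhnnCc=4 Bbhhnncc=2 bbHHNNCC=2 bbHHNNCc=4 bbHHNNcc=2 bbHHNnCC=4 bbHHNnCc=8 bbHHNncc=4 bbHHnnCC=2 bbHHnnCc=4 bbHHnncc=2 bbHhNNCC=4 bbHhNNCc=8 bbHhNNcc=4 bbHhNnCC=8 bbHhNnCc=16 bbHhNncc=8 bbHhnnCC=4 bbHhnnCc=8 bbHhnncc=4 bbhhNNCC=2 bbhhNNCc=4 bbhhNNcc=2 bbhhNnCC=4 bbhhNnCc=8 bbhhNncc=4 bbhhnnCC=2 bbhhnnCc=4 bbhhnncc=2
B_ hh N_ C_ hits 18/256; gcd=2; 18÷2/256÷2 = 9/128

P(B_ hh N_ C_) = 9/128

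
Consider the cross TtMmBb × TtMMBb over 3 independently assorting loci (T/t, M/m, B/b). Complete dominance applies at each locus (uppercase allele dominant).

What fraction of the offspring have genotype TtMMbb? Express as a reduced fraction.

TtMmBb gametes: TMB×1, TMb×1, TmB×1, Tmb×1, tMB×1, tMb×1, tmB×1, tmb×1
TtMMBb gametes: TMB×2, TMb×2, tMB×2, tMb×2
TtMmBb×TtMMBb grid (8·8=64): TTMMBB=2 TTMMBb=4 TTMMbb=2 TTMmBB=2 TTMmBb=4 TTMmbb=2 TtMMBB=4 TtMMBb=8 TtMMbb=4 TtMmBB=4 TtMmBb=8 TtMmbb=4 ttMMBB=2 ttMMBb=4 ttMMbb=2 ttMmBB=2 ttMmBb=4 ttMmbb=2
TtMMbb hits 4/64; gcd=4; 4÷4/64÷4 = 1/16

P(TtMMbb) = 1/16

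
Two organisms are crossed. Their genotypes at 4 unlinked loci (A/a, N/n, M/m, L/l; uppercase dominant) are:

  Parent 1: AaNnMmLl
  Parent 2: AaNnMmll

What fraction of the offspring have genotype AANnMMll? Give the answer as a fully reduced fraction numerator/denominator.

AaNnMmLl gametes: ANML×1, ANMl×1, ANmL×1, ANml×1, AnML×1, AnMl×1, AnmL×1, Anml×1, aNML×1, aNMl×1, aNmL×1, aNml×1, anML×1, anMl×1, anmL×1, anml×1
AaNnMmll gametes: ANMl×2, ANml×2, AnMl×2, Anml×2, aNMl×2, aNml×2, anMl×2, anml×2
AaNnMmLl×AaNnMmll grid (16·16=256): AANNMMLl=2 AANNMMll=2 AANNMmLl=4 AANNMmll=4 AANNmmLl=2 AANNmmll=2 AANnMMLl=4 AANnMMll=4 AANnMmLl=8 AANnMmll=8 AANnmmLl=4 AANnmmll=4 AAnnMMLl=2 AAnnMMll=2 AAnnMmLl=4 AAnnMmll=4 AAnnmmLl=2 AAnnmmll=2 AaNNMMLl=4 AaNNMMll=4 AaNNMmLl=8 AaNNMmll=8 AaNNmmLl=4 AaNNmmll=4 AaNnMMLl=8 AaNnMMll=8 AaNnMmLl=16 AaNnMmll=16 AaNnmmLl=8 AaNnmmll=8 AannMMLl=4 AannMMll=4 AannMmLl=8 AannMmll=8 AannmmLl=4 Aannmmll=4 aaNNMMLl=2 aaNNMMll=2 aaNNMmLl=4 aaNNMmll=4 aaNNmmLl=2 aaNNmmll=2 aaNnMMLl=4 aaNnMMll=4 aaNnMmLl=8 aaNnMmll=8 aaNnmmLl=4 aaNnmmll=4 aannMMLl=2 aannMMll=2 aannMmLl=4 aannMmll=4 aannmmLl=2 aannmmll=2
AANnMMll hits 4/256; gcd=4; 4÷4/256÷4 = 1/64

P(AANnMMll) = 1/64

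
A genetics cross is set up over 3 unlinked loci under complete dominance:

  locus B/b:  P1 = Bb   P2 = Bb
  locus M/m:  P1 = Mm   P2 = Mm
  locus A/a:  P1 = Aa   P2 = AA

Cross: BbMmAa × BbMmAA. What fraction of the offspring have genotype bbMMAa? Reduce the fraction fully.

P(bbMMAa) = 1/32

BbMmAa gametes: BMA×1, BMa×1, BmA×1, Bma×1, bMA×1, bMa×1, bmA×1, bma×1
BbMmAA gametes: BMA×2, BmA×2, bMA×2, bmA×2
BbMmAa×BbMmAA grid (8·8=64): BBMMAA=2 BBMMAa=2 BBMmAA=4 BBMmAa=4 BBmmAA=2 BBmmAa=2 BbMMAA=4 BbMMAa=4 BbMmAA=8 BbMmAa=8 BbmmAA=4 BbmmAa=4 bbMMAA=2 bbMMAa=2 bbMmAA=4 bbMmAa=4 bbmmAA=2 bbmmAa=2
bbMMAa hits 2/64; gcd=2; 2÷2/64÷2 = 1/32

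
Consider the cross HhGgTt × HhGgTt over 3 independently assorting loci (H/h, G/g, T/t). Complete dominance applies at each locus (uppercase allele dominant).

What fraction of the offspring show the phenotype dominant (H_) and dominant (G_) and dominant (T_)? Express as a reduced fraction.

HhGgTt gametes: HGT×1, HGt×1, HgT×1, Hgt×1, hGT×1, hGt×1, hgT×1, hgt×1
HhGgTt gametes: HGT×1, HGt×1, HgT×1, Hgt×1, hGT×1, hGt×1, hgT×1, hgt×1
HhGgTt×HhGgTt grid (8·8=64): HHGGTT=1 HHGGTt=2 HHGGtt=1 HHGgTT=2 HHGgTt=4 HHGgtt=2 HHggTT=1 HHggTt=2 HHggtt=1 HhGGTT=2 HhGGTt=4 HhGGtt=2 HhGgTT=4 HhGgTt=8 HhGgtt=4 HhggTT=2 HhggTt=4 Hhggtt=2 hhGGTT=1 hhGGTt=2 hhGGtt=1 hhGgTT=2 hhGgTt=4 hhGgtt=2 hhggTT=1 hhggTt=2 hhggtt=1
H_ G_ T_ hits 27/64; gcd=1; 27÷1/64÷1 = 27/64

P(H_ G_ T_) = 27/64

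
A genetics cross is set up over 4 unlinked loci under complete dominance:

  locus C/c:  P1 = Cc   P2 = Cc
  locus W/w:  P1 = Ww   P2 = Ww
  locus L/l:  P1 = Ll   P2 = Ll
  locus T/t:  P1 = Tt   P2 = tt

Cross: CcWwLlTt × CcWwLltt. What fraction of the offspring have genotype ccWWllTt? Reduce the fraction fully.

CcWwLlTt gametes: CWLT×1, CWLt×1, CWlT×1, CWlt×1, CwLT×1, CwLt×1, CwlT×1, Cwlt×1, cWLT×1, cWLt×1, cWlT×1, cWlt×1, cwLT×1, cwLt×1, cwlT×1, cwlt×1
CcWwLltt gametes: CWLt×2, CWlt×2, CwLt×2, Cwlt×2, cWLt×2, cWlt×2, cwLt×2, cwlt×2
CcWwLlTt×CcWwLltt grid (16·16=256): CCWWLLTt=2 CCWWLLtt=2 CCWWLlTt=4 CCWWLltt=4 CCWWllTt=2 CCWWlltt=2 CCWwLLTt=4 CCWwLLtt=4 CCWwLlTt=8 CCWwLltt=8 CCWwllTt=4 CCWwlltt=4 CCwwLLTt=2 CCwwLLtt=2 CCwwLlTt=4 CCwwLltt=4 CCwwllTt=2 CCwwlltt=2 CcWWLLTt=4 CcWWLLtt=4 CcWWLlTt=8 CcWWLltt=8 CcWWllTt=4 CcWWlltt=4 CcWwLLTt=8 CcWwLLtt=8 CcWwLlTt=16 CcWwLltt=16 CcWwllTt=8 CcWwlltt=8 CcwwLLTt=4 CcwwLLtt=4 CcwwLlTt=8 CcwwLltt=8 CcwwllTt=4 Ccwwlltt=4 ccWWLLTt=2 ccWWLLtt=2 ccWWLlTt=4 ccWWLltt=4 ccWWllTt=2 ccWWlltt=2 ccWwLLTt=4 ccWwLLtt=4 ccWwLlTt=8 ccWwLltt=8 ccWwllTt=4 ccWwlltt=4 ccwwLLTt=2 ccwwLLtt=2 ccwwLlTt=4 ccwwLltt=4 ccwwllTt=2 ccwwlltt=2
ccWWllTt hits 2/256; gcd=2; 2÷2/256÷2 = 1/128

P(ccWWllTt) = 1/128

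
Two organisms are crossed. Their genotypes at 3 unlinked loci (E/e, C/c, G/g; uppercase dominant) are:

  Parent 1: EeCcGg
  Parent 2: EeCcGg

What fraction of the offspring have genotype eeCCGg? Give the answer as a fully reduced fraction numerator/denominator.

P(eeCCGg) = 1/32

EeCcGg gametes: ECG×1, ECg×1, EcG×1, Ecg×1, eCG×1, eCg×1, ecG×1, ecg×1
EeCcGg gametes: ECG×1, ECg×1, EcG×1, Ecg×1, eCG×1, eCg×1, ecG×1, ecg×1
EeCcGg×EeCcGg grid (8·8=64): EECCGG=1 EECCGg=2 EECCgg=1 EECcGG=2 EECcGg=4 EECcgg=2 EEccGG=1 EEccGg=2 EEccgg=1 EeCCGG=2 EeCCGg=4 EeCCgg=2 EeCcGG=4 EeCcGg=8 EeCcgg=4 EeccGG=2 EeccGg=4 Eeccgg=2 eeCCGG=1 eeCCGg=2 eeCCgg=1 eeCcGG=2 eeCcGg=4 eeCcgg=2 eeccGG=1 eeccGg=2 eeccgg=1
eeCCGg hits 2/64; gcd=2; 2÷2/64÷2 = 1/32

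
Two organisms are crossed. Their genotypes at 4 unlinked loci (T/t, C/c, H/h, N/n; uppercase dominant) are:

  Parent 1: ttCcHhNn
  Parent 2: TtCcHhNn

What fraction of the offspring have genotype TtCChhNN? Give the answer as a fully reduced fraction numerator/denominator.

P(TtCChhNN) = 1/128

ttCcHhNn gametes: tCHN×2, tCHn×2, tChN×2, tChn×2, tcHN×2, tcHn×2, tchN×2, tchn×2
TtCcHhNn gametes: TCHN×1, TCHn×1, TChN×1, TChn×1, TcHN×1, TcHn×1, TchN×1, Tchn×1, tCHN×1, tCHn×1, tChN×1, tChn×1, tcHN×1, tcHn×1, tchN×1, tchn×1
ttCcHhNn×TtCcHhNn grid (16·16=256): TtCCHHNN=2 TtCCHHNn=4 TtCCHHnn=2 TtCCHhNN=4 TtCCHhNn=8 TtCCHhnn=4 TtCChhNN=2 TtCChhNn=4 TtCChhnn=2 TtCcHHNN=4 TtCcHHNn=8 TtCcHHnn=4 TtCcHhNN=8 TtCcHhNn=16 TtCcHhnn=8 TtCchhNN=4 TtCchhNn=8 TtCchhnn=4 TtccHHNN=2 TtccHHNn=4 TtccHHnn=2 TtccHhNN=4 TtccHhNn=8 TtccHhnn=4 TtcchhNN=2 TtcchhNn=4 Ttcchhnn=2 ttCCHHNN=2 ttCCHHNn=4 ttCCHHnn=2 ttCCHhNN=4 ttCCHhNn=8 ttCCHhnn=4 ttCChhNN=2 ttCChhNn=4 ttCChhnn=2 ttCcHHNN=4 ttCcHHNn=8 ttCcHHnn=4 ttCcHhNN=8 ttCcHhNn=16 ttCcHhnn=8 ttCchhNN=4 ttCchhNn=8 ttCchhnn=4 ttccHHNN=2 ttccHHNn=4 ttccHHnn=2 ttccHhNN=4 ttccHhNn=8 ttccHhnn=4 ttcchhNN=2 ttcchhNn=4 ttcchhnn=2
TtCChhNN hits 2/256; gcd=2; 2÷2/256÷2 = 1/128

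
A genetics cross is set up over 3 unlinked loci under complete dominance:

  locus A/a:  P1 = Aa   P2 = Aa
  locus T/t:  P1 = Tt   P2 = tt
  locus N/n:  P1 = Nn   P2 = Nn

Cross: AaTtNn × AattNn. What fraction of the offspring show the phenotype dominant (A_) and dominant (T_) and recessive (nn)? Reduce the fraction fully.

AaTtNn gametes: ATN×1, ATn×1, AtN×1, Atn×1, aTN×1, aTn×1, atN×1, atn×1
AattNn gametes: AtN×2, Atn×2, atN×2, atn×2
AaTtNn×AattNn grid (8·8=64): AATtNN=2 AATtNn=4 AATtnn=2 AAttNN=2 AAttNn=4 AAttnn=2 AaTtNN=4 AaTtNn=8 AaTtnn=4 AattNN=4 AattNn=8 Aattnn=4 aaTtNN=2 aaTtNn=4 aaTtnn=2 aattNN=2 aattNn=4 aattnn=2
A_ T_ nn hits 6/64; gcd=2; 6÷2/64÷2 = 3/32

P(A_ T_ nn) = 3/32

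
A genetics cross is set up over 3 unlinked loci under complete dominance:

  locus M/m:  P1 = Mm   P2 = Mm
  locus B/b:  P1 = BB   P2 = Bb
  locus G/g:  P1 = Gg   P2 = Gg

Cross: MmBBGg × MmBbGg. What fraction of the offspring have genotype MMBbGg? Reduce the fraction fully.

MmBBGg gametes: MBG×2, MBg×2, mBG×2, mBg×2
MmBbGg gametes: MBG×1, MBg×1, MbG×1, Mbg×1, mBG×1, mBg×1, mbG×1, mbg×1
MmBBGg×MmBbGg grid (8·8=64): MMBBGG=2 MMBBGg=4 MMBBgg=2 MMBbGG=2 MMBbGg=4 MMBbgg=2 MmBBGG=4 MmBBGg=8 MmBBgg=4 MmBbGG=4 MmBbGg=8 MmBbgg=4 mmBBGG=2 mmBBGg=4 mmBBgg=2 mmBbGG=2 mmBbGg=4 mmBbgg=2
MMBbGg hits 4/64; gcd=4; 4÷4/64÷4 = 1/16

P(MMBbGg) = 1/16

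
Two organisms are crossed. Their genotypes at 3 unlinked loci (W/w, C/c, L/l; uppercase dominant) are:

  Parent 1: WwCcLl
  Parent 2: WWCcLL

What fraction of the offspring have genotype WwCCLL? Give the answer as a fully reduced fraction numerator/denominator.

WwCcLl gametes: WCL×1, WCl×1, WcL×1, Wcl×1, wCL×1, wCl×1, wcL×1, wcl×1
WWCcLL gametes: WCL×4, WcL×4
WwCcLl×WWCcLL grid (8·8=64): WWCCLL=4 WWCCLl=4 WWCcLL=8 WWCcLl=8 WWccLL=4 WWccLl=4 WwCCLL=4 WwCCLl=4 WwCcLL=8 WwCcLl=8 WwccLL=4 WwccLl=4
WwCCLL hits 4/64; gcd=4; 4÷4/64÷4 = 1/16

P(WwCCLL) = 1/16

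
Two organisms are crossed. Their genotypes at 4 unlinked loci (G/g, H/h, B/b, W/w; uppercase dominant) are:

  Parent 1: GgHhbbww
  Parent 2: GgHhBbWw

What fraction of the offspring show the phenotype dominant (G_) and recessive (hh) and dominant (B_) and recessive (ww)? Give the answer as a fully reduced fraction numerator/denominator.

P(G_ hh B_ ww) = 3/64

GgHhbbww gametes: GHbw×4, Ghbw×4, gHbw×4, ghbw×4
GgHhBbWw gametes: GHBW×1, GHBw×1, GHbW×1, GHbw×1, GhBW×1, GhBw×1, GhbW×1, Ghbw×1, gHBW×1, gHBw×1, gHbW×1, gHbw×1, ghBW×1, ghBw×1, ghbW×1, ghbw×1
GgHhbbww×GgHhBbWw grid (16·16=256): GGHHBbWw=4 GGHHBbww=4 GGHHbbWw=4 GGHHbbww=4 GGHhBbWw=8 GGHhBbww=8 GGHhbbWw=8 GGHhbbww=8 GGhhBbWw=4 GGhhBbww=4 GGhhbbWw=4 GGhhbbww=4 GgHHBbWw=8 GgHHBbww=8 GgHHbbWw=8 GgHHbbww=8 GgHhBbWw=16 GgHhBbww=16 GgHhbbWw=16 GgHhbbww=16 GghhBbWw=8 GghhBbww=8 GghhbbWw=8 Gghhbbww=8 ggHHBbWw=4 ggHHBbww=4 ggHHbbWw=4 ggHHbbww=4 ggHhBbWw=8 ggHhBbww=8 ggHhbbWw=8 ggHhbbww=8 gghhBbWw=4 gghhBbww=4 gghhbbWw=4 gghhbbww=4
G_ hh B_ ww hits 12/256; gcd=4; 12÷4/256÷4 = 3/64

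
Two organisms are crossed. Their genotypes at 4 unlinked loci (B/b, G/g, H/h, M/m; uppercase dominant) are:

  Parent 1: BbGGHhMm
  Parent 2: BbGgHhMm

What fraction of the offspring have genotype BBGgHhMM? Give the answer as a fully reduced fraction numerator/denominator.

BbGGHhMm gametes: BGHM×2, BGHm×2, BGhM×2, BGhm×2, bGHM×2, bGHm×2, bGhM×2, bGhm×2
BbGgHhMm gametes: BGHM×1, BGHm×1, BGhM×1, BGhm×1, BgHM×1, BgHm×1, BghM×1, Bghm×1, bGHM×1, bGHm×1, bGhM×1, bGhm×1, bgHM×1, bgHm×1, bghM×1, bghm×1
BbGGHhMm×BbGgHhMm grid (16·16=256): BBGGHHMM=2 BBGGHHMm=4 BBGGHHmm=2 BBGGHhMM=4 BBGGHhMm=8 BBGGHhmm=4 BBGGhhMM=2 BBGGhhMm=4 BBGGhhmm=2 BBGgHHMM=2 BBGgHHMm=4 BBGgHHmm=2 BBGgHhMM=4 BBGgHhMm=8 BBGgHhmm=4 BBGghhMM=2 BBGghhMm=4 BBGghhmm=2 BbGGHHMM=4 BbGGHHMm=8 BbGGHHmm=4 BbGGHhMM=8 BbGGHhMm=16 BbGGHhmm=8 BbGGhhMM=4 BbGGhhMm=8 BbGGhhmm=4 BbGgHHMM=4 BbGgHHMm=8 BbGgHHmm=4 BbGgHhMM=8 BbGgHhMm=16 BbGgHhmm=8 BbGghhMM=4 BbGghhMm=8 BbGghhmm=4 bbGGHHMM=2 bbGGHHMm=4 bbGGHHmm=2 bbGGHhMM=4 bbGGHhMm=8 bbGGHhmm=4 bbGGhhMM=2 bbGGhhMm=4 bbGGhhmm=2 bbGgHHMM=2 bbGgHHMm=4 bbGgHHmm=2 bbGgHhMM=4 bbGgHhMm=8 bbGgHhmm=4 bbGghhMM=2 bbGghhMm=4 bbGghhmm=2
BBGgHhMM hits 4/256; gcd=4; 4÷4/256÷4 = 1/64

P(BBGgHhMM) = 1/64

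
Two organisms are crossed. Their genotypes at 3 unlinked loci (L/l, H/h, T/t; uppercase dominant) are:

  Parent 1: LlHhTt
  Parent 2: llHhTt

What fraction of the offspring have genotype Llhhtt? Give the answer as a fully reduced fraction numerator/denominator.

P(Llhhtt) = 1/32

LlHhTt gametes: LHT×1, LHt×1, LhT×1, Lht×1, lHT×1, lHt×1, lhT×1, lht×1
llHhTt gametes: lHT×2, lHt×2, lhT×2, lht×2
LlHhTt×llHhTt grid (8·8=64): LlHHTT=2 LlHHTt=4 LlHHtt=2 LlHhTT=4 LlHhTt=8 LlHhtt=4 LlhhTT=2 LlhhTt=4 Llhhtt=2 llHHTT=2 llHHTt=4 llHHtt=2 llHhTT=4 llHhTt=8 llHhtt=4 llhhTT=2 llhhTt=4 llhhtt=2
Llhhtt hits 2/64; gcd=2; 2÷2/64÷2 = 1/32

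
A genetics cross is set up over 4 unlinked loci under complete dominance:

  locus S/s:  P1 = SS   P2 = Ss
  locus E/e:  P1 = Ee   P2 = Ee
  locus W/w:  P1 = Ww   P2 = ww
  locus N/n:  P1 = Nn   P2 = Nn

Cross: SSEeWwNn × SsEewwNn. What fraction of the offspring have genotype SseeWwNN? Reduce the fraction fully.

P(SseeWwNN) = 1/64

SSEeWwNn gametes: SEWN×2, SEWn×2, SEwN×2, SEwn×2, SeWN×2, SeWn×2, SewN×2, Sewn×2
SsEewwNn gametes: SEwN×2, SEwn×2, SewN×2, Sewn×2, sEwN×2, sEwn×2, sewN×2, sewn×2
SSEeWwNn×SsEewwNn grid (16·16=256): SSEEWwNN=4 SSEEWwNn=8 SSEEWwnn=4 SSEEwwNN=4 SSEEwwNn=8 SSEEwwnn=4 SSEeWwNN=8 SSEeWwNn=16 SSEeWwnn=8 SSEewwNN=8 SSEewwNn=16 SSEewwnn=8 SSeeWwNN=4 SSeeWwNn=8 SSeeWwnn=4 SSeewwNN=4 SSeewwNn=8 SSeewwnn=4 SsEEWwNN=4 SsEEWwNn=8 SsEEWwnn=4 SsEEwwNN=4 SsEEwwNn=8 SsEEwwnn=4 SsEeWwNN=8 SsEeWwNn=16 SsEeWwnn=8 SsEewwNN=8 SsEewwNn=16 SsEewwnn=8 SseeWwNN=4 SseeWwNn=8 SseeWwnn=4 SseewwNN=4 SseewwNn=8 Sseewwnn=4
SseeWwNN hits 4/256; gcd=4; 4÷4/256÷4 = 1/64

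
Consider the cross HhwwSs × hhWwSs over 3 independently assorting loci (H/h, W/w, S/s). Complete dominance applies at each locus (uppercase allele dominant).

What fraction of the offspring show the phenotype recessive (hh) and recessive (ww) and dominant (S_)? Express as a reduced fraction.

P(hh ww S_) = 3/16

HhwwSs gametes: HwS×2, Hws×2, hwS×2, hws×2
hhWwSs gametes: hWS×2, hWs×2, hwS×2, hws×2
HhwwSs×hhWwSs grid (8·8=64): HhWwSS=4 HhWwSs=8 HhWwss=4 HhwwSS=4 HhwwSs=8 Hhwwss=4 hhWwSS=4 hhWwSs=8 hhWwss=4 hhwwSS=4 hhwwSs=8 hhwwss=4
hh ww S_ hits 12/64; gcd=4; 12÷4/64÷4 = 3/16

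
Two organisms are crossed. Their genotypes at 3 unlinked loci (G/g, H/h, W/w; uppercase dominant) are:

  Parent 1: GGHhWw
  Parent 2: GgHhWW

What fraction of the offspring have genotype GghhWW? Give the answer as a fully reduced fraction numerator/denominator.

GGHhWw gametes: GHW×2, GHw×2, GhW×2, Ghw×2
GgHhWW gametes: GHW×2, GhW×2, gHW×2, ghW×2
GGHhWw×GgHhWW grid (8·8=64): GGHHWW=4 GGHHWw=4 GGHhWW=8 GGHhWw=8 GGhhWW=4 GGhhWw=4 GgHHWW=4 GgHHWw=4 GgHhWW=8 GgHhWw=8 GghhWW=4 GghhWw=4
GghhWW hits 4/64; gcd=4; 4÷4/64÷4 = 1/16

P(GghhWW) = 1/16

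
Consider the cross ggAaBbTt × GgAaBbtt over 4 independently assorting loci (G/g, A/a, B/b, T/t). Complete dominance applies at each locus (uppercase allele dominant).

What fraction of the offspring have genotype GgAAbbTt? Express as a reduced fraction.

P(GgAAbbTt) = 1/64

ggAaBbTt gametes: gABT×2, gABt×2, gAbT×2, gAbt×2, gaBT×2, gaBt×2, gabT×2, gabt×2
GgAaBbtt gametes: GABt×2, GAbt×2, GaBt×2, Gabt×2, gABt×2, gAbt×2, gaBt×2, gabt×2
ggAaBbTt×GgAaBbtt grid (16·16=256): GgAABBTt=4 GgAABBtt=4 GgAABbTt=8 GgAABbtt=8 GgAAbbTt=4 GgAAbbtt=4 GgAaBBTt=8 GgAaBBtt=8 GgAaBbTt=16 GgAaBbtt=16 GgAabbTt=8 GgAabbtt=8 GgaaBBTt=4 GgaaBBtt=4 GgaaBbTt=8 GgaaBbtt=8 GgaabbTt=4 Ggaabbtt=4 ggAABBTt=4 ggAABBtt=4 ggAABbTt=8 ggAABbtt=8 ggAAbbTt=4 ggAAbbtt=4 ggAaBBTt=8 ggAaBBtt=8 ggAaBbTt=16 ggAaBbtt=16 ggAabbTt=8 ggAabbtt=8 ggaaBBTt=4 ggaaBBtt=4 ggaaBbTt=8 ggaaBbtt=8 ggaabbTt=4 ggaabbtt=4
GgAAbbTt hits 4/256; gcd=4; 4÷4/256÷4 = 1/64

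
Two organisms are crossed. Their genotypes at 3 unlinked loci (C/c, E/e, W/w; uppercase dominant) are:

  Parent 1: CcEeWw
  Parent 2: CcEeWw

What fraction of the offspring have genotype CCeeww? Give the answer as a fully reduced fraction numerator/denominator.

P(CCeeww) = 1/64

CcEeWw gametes: CEW×1, CEw×1, CeW×1, Cew×1, cEW×1, cEw×1, ceW×1, cew×1
CcEeWw gametes: CEW×1, CEw×1, CeW×1, Cew×1, cEW×1, cEw×1, ceW×1, cew×1
CcEeWw×CcEeWw grid (8·8=64): CCEEWW=1 CCEEWw=2 CCEEww=1 CCEeWW=2 CCEeWw=4 CCEeww=2 CCeeWW=1 CCeeWw=2 CCeeww=1 CcEEWW=2 CcEEWw=4 CcEEww=2 CcEeWW=4 CcEeWw=8 CcEeww=4 CceeWW=2 CceeWw=4 Cceeww=2 ccEEWW=1 ccEEWw=2 ccEEww=1 ccEeWW=2 ccEeWw=4 ccEeww=2 cceeWW=1 cceeWw=2 cceeww=1
CCeeww hits 1/64; gcd=1; 1÷1/64÷1 = 1/64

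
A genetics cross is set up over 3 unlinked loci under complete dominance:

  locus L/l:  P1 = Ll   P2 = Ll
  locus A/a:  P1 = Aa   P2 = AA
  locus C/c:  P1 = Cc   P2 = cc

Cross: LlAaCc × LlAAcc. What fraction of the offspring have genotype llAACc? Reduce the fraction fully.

LlAaCc gametes: LAC×1, LAc×1, LaC×1, Lac×1, lAC×1, lAc×1, laC×1, lac×1
LlAAcc gametes: LAc×4, lAc×4
LlAaCc×LlAAcc grid (8·8=64): LLAACc=4 LLAAcc=4 LLAaCc=4 LLAacc=4 LlAACc=8 LlAAcc=8 LlAaCc=8 LlAacc=8 llAACc=4 llAAcc=4 llAaCc=4 llAacc=4
llAACc hits 4/64; gcd=4; 4÷4/64÷4 = 1/16

P(llAACc) = 1/16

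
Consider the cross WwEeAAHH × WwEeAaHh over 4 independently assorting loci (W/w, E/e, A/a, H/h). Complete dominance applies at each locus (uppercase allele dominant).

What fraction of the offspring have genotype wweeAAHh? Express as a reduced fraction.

P(wweeAAHh) = 1/64

WwEeAAHH gametes: WEAH×4, WeAH×4, wEAH×4, weAH×4
WwEeAaHh gametes: WEAH×1, WEAh×1, WEaH×1, WEah×1, WeAH×1, WeAh×1, WeaH×1, Weah×1, wEAH×1, wEAh×1, wEaH×1, wEah×1, weAH×1, weAh×1, weaH×1, weah×1
WwEeAAHH×WwEeAaHh grid (16·16=256): WWEEAAHH=4 WWEEAAHh=4 WWEEAaHH=4 WWEEAaHh=4 WWEeAAHH=8 WWEeAAHh=8 WWEeAaHH=8 WWEeAaHh=8 WWeeAAHH=4 WWeeAAHh=4 WWeeAaHH=4 WWeeAaHh=4 WwEEAAHH=8 WwEEAAHh=8 WwEEAaHH=8 WwEEAaHh=8 WwEeAAHH=16 WwEeAAHh=16 WwEeAaHH=16 WwEeAaHh=16 WweeAAHH=8 WweeAAHh=8 WweeAaHH=8 WweeAaHh=8 wwEEAAHH=4 wwEEAAHh=4 wwEEAaHH=4 wwEEAaHh=4 wwEeAAHH=8 wwEeAAHh=8 wwEeAaHH=8 wwEeAaHh=8 wweeAAHH=4 wweeAAHh=4 wweeAaHH=4 wweeAaHh=4
wweeAAHh hits 4/256; gcd=4; 4÷4/256÷4 = 1/64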